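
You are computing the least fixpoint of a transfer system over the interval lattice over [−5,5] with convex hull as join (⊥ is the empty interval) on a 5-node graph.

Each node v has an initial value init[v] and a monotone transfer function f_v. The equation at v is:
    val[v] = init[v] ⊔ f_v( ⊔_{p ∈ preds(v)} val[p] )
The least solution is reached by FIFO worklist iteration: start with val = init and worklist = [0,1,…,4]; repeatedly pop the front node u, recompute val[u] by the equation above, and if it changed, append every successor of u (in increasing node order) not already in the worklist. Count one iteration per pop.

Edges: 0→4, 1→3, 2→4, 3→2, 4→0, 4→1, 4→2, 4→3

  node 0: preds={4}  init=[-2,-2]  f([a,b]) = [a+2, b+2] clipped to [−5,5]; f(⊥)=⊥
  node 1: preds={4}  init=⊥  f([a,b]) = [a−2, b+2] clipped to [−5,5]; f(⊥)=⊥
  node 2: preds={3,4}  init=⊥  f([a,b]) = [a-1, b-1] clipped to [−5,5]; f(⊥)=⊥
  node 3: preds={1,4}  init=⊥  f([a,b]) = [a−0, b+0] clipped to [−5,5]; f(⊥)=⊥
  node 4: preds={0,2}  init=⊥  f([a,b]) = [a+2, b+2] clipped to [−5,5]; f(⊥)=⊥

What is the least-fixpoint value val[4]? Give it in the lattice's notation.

Iteration log — 33 steps:
  step 1. node 0  ⊔preds=⊥  new=[-2,-2]  stable
  step 2. node 1  ⊔preds=⊥  new=⊥  stable
  step 3. node 2  ⊔preds=⊥  new=⊥  stable
  step 4. node 3  ⊔preds=⊥  new=⊥  stable
  step 5. node 4  ⊔preds=[-2,-2]  new=[0,0]  old=⊥  +wl: 0,1,2,3
  step 6. node 0  ⊔preds=[0,0]  new=[-2,2]  old=[-2,-2]  +wl: 4
  step 7. node 1  ⊔preds=[0,0]  new=[-2,2]  old=⊥  +wl: 
  step 8. node 2  ⊔preds=[0,0]  new=[-1,-1]  old=⊥  +wl: 
  step 9. node 3  ⊔preds=[-2,2]  new=[-2,2]  old=⊥  +wl: 2
  step 10. node 4  ⊔preds=[-2,2]  new=[0,4]  old=[0,0]  +wl: 0,1,3
  step 11. node 2  ⊔preds=[-2,4]  new=[-3,3]  old=[-1,-1]  +wl: 4
  step 12. node 0  ⊔preds=[0,4]  new=[-2,5]  old=[-2,2]  +wl: 
  step 13. node 1  ⊔preds=[0,4]  new=[-2,5]  old=[-2,2]  +wl: 
  step 14. node 3  ⊔preds=[-2,5]  new=[-2,5]  old=[-2,2]  +wl: 2
  step 15. node 4  ⊔preds=[-3,5]  new=[-1,5]  old=[0,4]  +wl: 0,1,3
  step 16. node 2  ⊔preds=[-2,5]  new=[-3,4]  old=[-3,3]  +wl: 4
  step 17. node 0  ⊔preds=[-1,5]  new=[-2,5]  stable
  step 18. node 1  ⊔preds=[-1,5]  new=[-3,5]  old=[-2,5]  +wl: 
  step 19. node 3  ⊔preds=[-3,5]  new=[-3,5]  old=[-2,5]  +wl: 2
  step 20. node 4  ⊔preds=[-3,5]  new=[-1,5]  stable
  step 21. node 2  ⊔preds=[-3,5]  new=[-4,4]  old=[-3,4]  +wl: 4
  step 22. node 4  ⊔preds=[-4,5]  new=[-2,5]  old=[-1,5]  +wl: 0,1,2,3
  step 23. node 0  ⊔preds=[-2,5]  new=[-2,5]  stable
  step 24. node 1  ⊔preds=[-2,5]  new=[-4,5]  old=[-3,5]  +wl: 
  step 25. node 2  ⊔preds=[-3,5]  new=[-4,4]  stable
  step 26. node 3  ⊔preds=[-4,5]  new=[-4,5]  old=[-3,5]  +wl: 2
  step 27. node 2  ⊔preds=[-4,5]  new=[-5,4]  old=[-4,4]  +wl: 4
  step 28. node 4  ⊔preds=[-5,5]  new=[-3,5]  old=[-2,5]  +wl: 0,1,2,3
  step 29. node 0  ⊔preds=[-3,5]  new=[-2,5]  stable
  step 30. node 1  ⊔preds=[-3,5]  new=[-5,5]  old=[-4,5]  +wl: 
  step 31. node 2  ⊔preds=[-4,5]  new=[-5,4]  stable
  step 32. node 3  ⊔preds=[-5,5]  new=[-5,5]  old=[-4,5]  +wl: 2
  step 33. node 2  ⊔preds=[-5,5]  new=[-5,4]  stable

Least fixpoint reached:
  node 0: [-2,5]
  node 1: [-5,5]
  node 2: [-5,4]
  node 3: [-5,5]
  node 4: [-3,5]

[-3,5]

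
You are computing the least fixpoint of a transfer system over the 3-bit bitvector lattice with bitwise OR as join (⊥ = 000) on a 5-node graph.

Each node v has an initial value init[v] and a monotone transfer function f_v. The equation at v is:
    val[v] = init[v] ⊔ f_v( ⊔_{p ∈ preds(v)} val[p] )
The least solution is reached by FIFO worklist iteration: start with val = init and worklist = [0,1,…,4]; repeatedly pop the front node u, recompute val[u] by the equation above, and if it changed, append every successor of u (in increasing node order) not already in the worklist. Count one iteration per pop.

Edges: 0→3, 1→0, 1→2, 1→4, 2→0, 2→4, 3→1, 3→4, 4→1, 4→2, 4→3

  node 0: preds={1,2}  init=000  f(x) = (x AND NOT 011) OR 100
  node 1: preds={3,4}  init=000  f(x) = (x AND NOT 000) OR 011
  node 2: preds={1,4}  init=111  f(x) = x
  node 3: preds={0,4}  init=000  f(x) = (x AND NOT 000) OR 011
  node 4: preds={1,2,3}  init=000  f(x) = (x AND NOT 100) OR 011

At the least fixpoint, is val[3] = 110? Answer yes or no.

no

Iteration log — 11 steps:
  step 1. node 0  ⊔preds=111  new=100  old=000  +wl: 
  step 2. node 1  ⊔preds=000  new=011  old=000  +wl: 0
  step 3. node 2  ⊔preds=011  new=111  stable
  step 4. node 3  ⊔preds=100  new=111  old=000  +wl: 1
  step 5. node 4  ⊔preds=111  new=011  old=000  +wl: 2,3
  step 6. node 0  ⊔preds=111  new=100  stable
  step 7. node 1  ⊔preds=111  new=111  old=011  +wl: 0,4
  step 8. node 2  ⊔preds=111  new=111  stable
  step 9. node 3  ⊔preds=111  new=111  stable
  step 10. node 0  ⊔preds=111  new=100  stable
  step 11. node 4  ⊔preds=111  new=011  stable

Least fixpoint reached:
  node 0: 100
  node 1: 111
  node 2: 111
  node 3: 111
  node 4: 011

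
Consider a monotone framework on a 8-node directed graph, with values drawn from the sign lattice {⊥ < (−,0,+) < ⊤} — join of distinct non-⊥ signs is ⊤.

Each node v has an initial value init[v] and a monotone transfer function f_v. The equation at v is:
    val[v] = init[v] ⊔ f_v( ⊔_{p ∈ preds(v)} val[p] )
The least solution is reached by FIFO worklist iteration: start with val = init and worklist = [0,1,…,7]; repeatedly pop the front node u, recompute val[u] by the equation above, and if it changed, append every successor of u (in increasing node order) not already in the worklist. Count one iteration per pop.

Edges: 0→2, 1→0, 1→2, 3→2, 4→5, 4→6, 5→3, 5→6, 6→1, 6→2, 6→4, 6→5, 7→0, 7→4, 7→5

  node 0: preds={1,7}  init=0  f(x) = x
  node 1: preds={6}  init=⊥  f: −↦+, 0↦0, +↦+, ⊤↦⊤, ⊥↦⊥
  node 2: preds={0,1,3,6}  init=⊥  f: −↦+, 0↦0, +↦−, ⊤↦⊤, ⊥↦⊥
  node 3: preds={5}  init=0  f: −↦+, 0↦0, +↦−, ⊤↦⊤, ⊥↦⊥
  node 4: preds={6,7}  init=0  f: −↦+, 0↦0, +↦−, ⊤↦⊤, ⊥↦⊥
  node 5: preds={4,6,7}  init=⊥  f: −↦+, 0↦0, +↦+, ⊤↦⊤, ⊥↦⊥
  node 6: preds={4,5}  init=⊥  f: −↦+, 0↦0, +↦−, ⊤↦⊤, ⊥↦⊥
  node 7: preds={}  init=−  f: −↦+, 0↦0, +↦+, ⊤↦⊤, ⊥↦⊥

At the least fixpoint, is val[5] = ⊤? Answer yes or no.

yes

Trace (14 dequeues):
  [1] u=0 | in − | out ⊤ | prev 0 | push {}
  [2] u=1 | in ⊥ | out ⊥ | ==
  [3] u=2 | in ⊤ | out ⊤ | prev ⊥ | push {}
  [4] u=3 | in ⊥ | out 0 | ==
  [5] u=4 | in − | out ⊤ | prev 0 | push {}
  [6] u=5 | in ⊤ | out ⊤ | prev ⊥ | push {3}
  [7] u=6 | in ⊤ | out ⊤ | prev ⊥ | push {1,2,4,5}
  [8] u=7 | in ⊥ | out − | ==
  [9] u=3 | in ⊤ | out ⊤ | prev 0 | push {}
  [10] u=1 | in ⊤ | out ⊤ | prev ⊥ | push {0}
  [11] u=2 | in ⊤ | out ⊤ | ==
  [12] u=4 | in ⊤ | out ⊤ | ==
  [13] u=5 | in ⊤ | out ⊤ | ==
  [14] u=0 | in ⊤ | out ⊤ | ==

Converged values:
  [0] ⊤
  [1] ⊤
  [2] ⊤
  [3] ⊤
  [4] ⊤
  [5] ⊤
  [6] ⊤
  [7] −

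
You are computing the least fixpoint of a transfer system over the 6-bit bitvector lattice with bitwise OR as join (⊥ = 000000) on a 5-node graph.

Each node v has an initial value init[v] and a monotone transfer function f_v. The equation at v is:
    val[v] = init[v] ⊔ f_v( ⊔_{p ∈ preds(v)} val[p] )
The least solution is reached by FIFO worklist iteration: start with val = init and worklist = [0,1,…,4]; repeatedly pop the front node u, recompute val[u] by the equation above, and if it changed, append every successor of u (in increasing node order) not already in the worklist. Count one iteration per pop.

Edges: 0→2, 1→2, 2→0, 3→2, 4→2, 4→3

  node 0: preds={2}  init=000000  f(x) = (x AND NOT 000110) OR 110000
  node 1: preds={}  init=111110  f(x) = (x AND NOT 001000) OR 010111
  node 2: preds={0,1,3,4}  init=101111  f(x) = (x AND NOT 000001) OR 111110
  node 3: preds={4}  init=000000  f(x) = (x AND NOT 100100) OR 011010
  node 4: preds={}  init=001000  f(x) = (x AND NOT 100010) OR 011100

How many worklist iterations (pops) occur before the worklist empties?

8

Worklist (8 pops):
  #1 pop 0: in=101111 → 111001 (was 000000); enqueue []
  #2 pop 1: in=000000 → 111111 (was 111110); enqueue []
  #3 pop 2: in=111111 → 111111 (was 101111); enqueue [0]
  #4 pop 3: in=001000 → 011010 (was 000000); enqueue [2]
  #5 pop 4: in=000000 → 011100 (was 001000); enqueue [3]
  #6 pop 0: in=111111 → 111001 (no change)
  #7 pop 2: in=111111 → 111111 (no change)
  #8 pop 3: in=011100 → 011010 (no change)

Fixpoint:
  val[0] = 111001
  val[1] = 111111
  val[2] = 111111
  val[3] = 011010
  val[4] = 011100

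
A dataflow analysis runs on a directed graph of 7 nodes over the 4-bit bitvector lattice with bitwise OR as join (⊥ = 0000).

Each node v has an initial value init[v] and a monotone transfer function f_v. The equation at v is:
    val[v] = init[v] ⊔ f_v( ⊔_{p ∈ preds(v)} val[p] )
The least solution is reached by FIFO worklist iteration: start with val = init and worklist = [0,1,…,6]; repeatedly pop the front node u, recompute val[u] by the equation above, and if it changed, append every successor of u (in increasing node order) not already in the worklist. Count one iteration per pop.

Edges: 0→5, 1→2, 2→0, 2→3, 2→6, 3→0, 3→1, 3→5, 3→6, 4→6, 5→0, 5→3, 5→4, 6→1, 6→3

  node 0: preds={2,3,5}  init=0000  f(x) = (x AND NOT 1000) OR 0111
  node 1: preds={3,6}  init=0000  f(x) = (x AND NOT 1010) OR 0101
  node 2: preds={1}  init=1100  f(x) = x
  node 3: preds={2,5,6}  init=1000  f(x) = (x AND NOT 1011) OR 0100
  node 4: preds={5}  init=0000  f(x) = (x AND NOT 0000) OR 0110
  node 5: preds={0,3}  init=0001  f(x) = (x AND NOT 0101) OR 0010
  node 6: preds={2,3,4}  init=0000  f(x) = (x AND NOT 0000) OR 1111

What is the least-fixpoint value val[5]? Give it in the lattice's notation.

1011

Trace (12 dequeues):
  [1] u=0 | in 1101 | out 0111 | prev 0000 | push {}
  [2] u=1 | in 1000 | out 0101 | prev 0000 | push {}
  [3] u=2 | in 0101 | out 1101 | prev 1100 | push {0}
  [4] u=3 | in 1101 | out 1100 | prev 1000 | push {1}
  [5] u=4 | in 0001 | out 0111 | prev 0000 | push {}
  [6] u=5 | in 1111 | out 1011 | prev 0001 | push {3,4}
  [7] u=6 | in 1111 | out 1111 | prev 0000 | push {}
  [8] u=0 | in 1111 | out 0111 | ==
  [9] u=1 | in 1111 | out 0101 | ==
  [10] u=3 | in 1111 | out 1100 | ==
  [11] u=4 | in 1011 | out 1111 | prev 0111 | push {6}
  [12] u=6 | in 1111 | out 1111 | ==

Converged values:
  [0] 0111
  [1] 0101
  [2] 1101
  [3] 1100
  [4] 1111
  [5] 1011
  [6] 1111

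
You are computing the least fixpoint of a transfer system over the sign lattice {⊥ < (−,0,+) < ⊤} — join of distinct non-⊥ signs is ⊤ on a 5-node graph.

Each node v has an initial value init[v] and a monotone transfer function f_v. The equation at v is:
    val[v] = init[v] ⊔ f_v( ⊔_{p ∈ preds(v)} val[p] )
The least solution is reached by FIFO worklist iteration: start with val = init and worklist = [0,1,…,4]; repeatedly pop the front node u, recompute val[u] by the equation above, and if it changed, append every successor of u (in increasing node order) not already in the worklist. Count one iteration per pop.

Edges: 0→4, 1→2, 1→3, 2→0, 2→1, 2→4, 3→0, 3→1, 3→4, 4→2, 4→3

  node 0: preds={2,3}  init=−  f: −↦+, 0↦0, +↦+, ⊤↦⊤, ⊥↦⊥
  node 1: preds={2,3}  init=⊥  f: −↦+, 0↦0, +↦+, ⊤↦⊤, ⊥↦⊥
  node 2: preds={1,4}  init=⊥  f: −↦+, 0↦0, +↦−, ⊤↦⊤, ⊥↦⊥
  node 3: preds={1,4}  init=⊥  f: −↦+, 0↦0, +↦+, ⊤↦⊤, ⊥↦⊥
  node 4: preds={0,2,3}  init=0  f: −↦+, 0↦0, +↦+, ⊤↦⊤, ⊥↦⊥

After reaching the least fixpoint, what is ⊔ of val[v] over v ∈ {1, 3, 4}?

⊤

Trace (14 dequeues):
  [1] u=0 | in ⊥ | out − | ==
  [2] u=1 | in ⊥ | out ⊥ | ==
  [3] u=2 | in 0 | out 0 | prev ⊥ | push {0,1}
  [4] u=3 | in 0 | out 0 | prev ⊥ | push {}
  [5] u=4 | in ⊤ | out ⊤ | prev 0 | push {2,3}
  [6] u=0 | in 0 | out ⊤ | prev − | push {4}
  [7] u=1 | in 0 | out 0 | prev ⊥ | push {}
  [8] u=2 | in ⊤ | out ⊤ | prev 0 | push {0,1}
  [9] u=3 | in ⊤ | out ⊤ | prev 0 | push {}
  [10] u=4 | in ⊤ | out ⊤ | ==
  [11] u=0 | in ⊤ | out ⊤ | ==
  [12] u=1 | in ⊤ | out ⊤ | prev 0 | push {2,3}
  [13] u=2 | in ⊤ | out ⊤ | ==
  [14] u=3 | in ⊤ | out ⊤ | ==

Converged values:
  [0] ⊤
  [1] ⊤
  [2] ⊤
  [3] ⊤
  [4] ⊤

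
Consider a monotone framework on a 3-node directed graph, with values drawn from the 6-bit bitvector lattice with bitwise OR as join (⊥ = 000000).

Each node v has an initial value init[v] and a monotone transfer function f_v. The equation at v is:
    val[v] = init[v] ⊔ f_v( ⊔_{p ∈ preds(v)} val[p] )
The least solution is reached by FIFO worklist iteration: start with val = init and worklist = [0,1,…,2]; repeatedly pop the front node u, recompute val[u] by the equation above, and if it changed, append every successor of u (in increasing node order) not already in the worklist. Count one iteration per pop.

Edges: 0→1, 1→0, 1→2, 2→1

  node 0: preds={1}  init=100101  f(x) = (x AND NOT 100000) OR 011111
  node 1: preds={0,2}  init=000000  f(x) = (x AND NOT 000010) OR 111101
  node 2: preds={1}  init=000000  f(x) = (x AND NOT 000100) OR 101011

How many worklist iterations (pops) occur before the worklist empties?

5

Trace (5 dequeues):
  [1] u=0 | in 000000 | out 111111 | prev 100101 | push {}
  [2] u=1 | in 111111 | out 111101 | prev 000000 | push {0}
  [3] u=2 | in 111101 | out 111011 | prev 000000 | push {1}
  [4] u=0 | in 111101 | out 111111 | ==
  [5] u=1 | in 111111 | out 111101 | ==

Converged values:
  [0] 111111
  [1] 111101
  [2] 111011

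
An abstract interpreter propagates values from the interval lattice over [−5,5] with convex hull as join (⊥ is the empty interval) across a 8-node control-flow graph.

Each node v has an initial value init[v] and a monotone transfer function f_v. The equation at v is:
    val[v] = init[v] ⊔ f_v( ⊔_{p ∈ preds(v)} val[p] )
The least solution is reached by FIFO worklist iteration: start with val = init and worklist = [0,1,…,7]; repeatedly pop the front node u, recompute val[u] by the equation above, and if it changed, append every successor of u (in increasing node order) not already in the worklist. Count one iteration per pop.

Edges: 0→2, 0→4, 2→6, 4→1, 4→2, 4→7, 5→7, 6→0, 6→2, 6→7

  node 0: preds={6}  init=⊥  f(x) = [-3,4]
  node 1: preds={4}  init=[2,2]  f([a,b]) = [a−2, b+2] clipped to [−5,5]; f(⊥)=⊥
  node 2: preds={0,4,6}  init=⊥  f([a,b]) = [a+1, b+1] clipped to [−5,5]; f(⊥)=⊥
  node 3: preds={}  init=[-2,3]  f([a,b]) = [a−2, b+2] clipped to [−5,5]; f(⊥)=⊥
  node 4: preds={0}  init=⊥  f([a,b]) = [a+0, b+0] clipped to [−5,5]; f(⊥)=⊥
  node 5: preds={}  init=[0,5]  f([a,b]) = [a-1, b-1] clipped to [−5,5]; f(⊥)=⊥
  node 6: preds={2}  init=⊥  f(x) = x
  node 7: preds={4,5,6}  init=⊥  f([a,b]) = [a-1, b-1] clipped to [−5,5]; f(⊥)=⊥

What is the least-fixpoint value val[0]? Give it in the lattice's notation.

Iteration log — 11 steps:
  step 1. node 0  ⊔preds=⊥  new=[-3,4]  old=⊥  +wl: 
  step 2. node 1  ⊔preds=⊥  new=[2,2]  stable
  step 3. node 2  ⊔preds=[-3,4]  new=[-2,5]  old=⊥  +wl: 
  step 4. node 3  ⊔preds=⊥  new=[-2,3]  stable
  step 5. node 4  ⊔preds=[-3,4]  new=[-3,4]  old=⊥  +wl: 1,2
  step 6. node 5  ⊔preds=⊥  new=[0,5]  stable
  step 7. node 6  ⊔preds=[-2,5]  new=[-2,5]  old=⊥  +wl: 0
  step 8. node 7  ⊔preds=[-3,5]  new=[-4,4]  old=⊥  +wl: 
  step 9. node 1  ⊔preds=[-3,4]  new=[-5,5]  old=[2,2]  +wl: 
  step 10. node 2  ⊔preds=[-3,5]  new=[-2,5]  stable
  step 11. node 0  ⊔preds=[-2,5]  new=[-3,4]  stable

Least fixpoint reached:
  node 0: [-3,4]
  node 1: [-5,5]
  node 2: [-2,5]
  node 3: [-2,3]
  node 4: [-3,4]
  node 5: [0,5]
  node 6: [-2,5]
  node 7: [-4,4]

[-3,4]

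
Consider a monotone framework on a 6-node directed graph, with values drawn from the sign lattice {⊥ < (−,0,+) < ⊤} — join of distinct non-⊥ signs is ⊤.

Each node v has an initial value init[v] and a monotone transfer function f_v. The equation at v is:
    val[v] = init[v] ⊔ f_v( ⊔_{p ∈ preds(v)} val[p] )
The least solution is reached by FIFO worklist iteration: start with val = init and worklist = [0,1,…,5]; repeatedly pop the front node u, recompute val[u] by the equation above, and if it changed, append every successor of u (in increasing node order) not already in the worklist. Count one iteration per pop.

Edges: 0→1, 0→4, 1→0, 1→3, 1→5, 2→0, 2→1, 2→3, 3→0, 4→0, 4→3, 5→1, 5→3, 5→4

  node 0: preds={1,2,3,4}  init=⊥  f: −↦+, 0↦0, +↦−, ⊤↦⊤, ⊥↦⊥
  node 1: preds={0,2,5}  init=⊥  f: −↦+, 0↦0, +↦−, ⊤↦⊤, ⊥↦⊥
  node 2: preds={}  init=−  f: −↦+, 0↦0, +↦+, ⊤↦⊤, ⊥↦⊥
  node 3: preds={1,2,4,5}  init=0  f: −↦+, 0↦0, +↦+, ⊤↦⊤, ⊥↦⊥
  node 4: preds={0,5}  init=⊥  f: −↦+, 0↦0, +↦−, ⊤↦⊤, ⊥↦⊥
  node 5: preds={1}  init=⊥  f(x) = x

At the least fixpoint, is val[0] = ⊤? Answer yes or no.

yes

Iteration log — 10 steps:
  step 1. node 0  ⊔preds=⊤  new=⊤  old=⊥  +wl: 
  step 2. node 1  ⊔preds=⊤  new=⊤  old=⊥  +wl: 0
  step 3. node 2  ⊔preds=⊥  new=−  stable
  step 4. node 3  ⊔preds=⊤  new=⊤  old=0  +wl: 
  step 5. node 4  ⊔preds=⊤  new=⊤  old=⊥  +wl: 3
  step 6. node 5  ⊔preds=⊤  new=⊤  old=⊥  +wl: 1,4
  step 7. node 0  ⊔preds=⊤  new=⊤  stable
  step 8. node 3  ⊔preds=⊤  new=⊤  stable
  step 9. node 1  ⊔preds=⊤  new=⊤  stable
  step 10. node 4  ⊔preds=⊤  new=⊤  stable

Least fixpoint reached:
  node 0: ⊤
  node 1: ⊤
  node 2: −
  node 3: ⊤
  node 4: ⊤
  node 5: ⊤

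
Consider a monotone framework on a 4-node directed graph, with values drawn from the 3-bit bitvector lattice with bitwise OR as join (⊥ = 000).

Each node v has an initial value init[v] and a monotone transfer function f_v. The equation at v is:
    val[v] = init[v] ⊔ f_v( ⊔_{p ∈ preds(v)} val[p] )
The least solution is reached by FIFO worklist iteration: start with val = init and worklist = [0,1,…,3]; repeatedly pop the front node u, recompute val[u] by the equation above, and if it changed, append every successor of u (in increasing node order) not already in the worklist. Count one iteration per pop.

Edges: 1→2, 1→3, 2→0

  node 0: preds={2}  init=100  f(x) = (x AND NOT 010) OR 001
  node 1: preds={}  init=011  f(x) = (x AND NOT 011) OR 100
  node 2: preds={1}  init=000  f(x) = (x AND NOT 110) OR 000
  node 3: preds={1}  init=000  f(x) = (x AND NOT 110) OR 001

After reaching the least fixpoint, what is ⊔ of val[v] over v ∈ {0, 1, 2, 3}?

Iteration log — 5 steps:
  step 1. node 0  ⊔preds=000  new=101  old=100  +wl: 
  step 2. node 1  ⊔preds=000  new=111  old=011  +wl: 
  step 3. node 2  ⊔preds=111  new=001  old=000  +wl: 0
  step 4. node 3  ⊔preds=111  new=001  old=000  +wl: 
  step 5. node 0  ⊔preds=001  new=101  stable

Least fixpoint reached:
  node 0: 101
  node 1: 111
  node 2: 001
  node 3: 001

111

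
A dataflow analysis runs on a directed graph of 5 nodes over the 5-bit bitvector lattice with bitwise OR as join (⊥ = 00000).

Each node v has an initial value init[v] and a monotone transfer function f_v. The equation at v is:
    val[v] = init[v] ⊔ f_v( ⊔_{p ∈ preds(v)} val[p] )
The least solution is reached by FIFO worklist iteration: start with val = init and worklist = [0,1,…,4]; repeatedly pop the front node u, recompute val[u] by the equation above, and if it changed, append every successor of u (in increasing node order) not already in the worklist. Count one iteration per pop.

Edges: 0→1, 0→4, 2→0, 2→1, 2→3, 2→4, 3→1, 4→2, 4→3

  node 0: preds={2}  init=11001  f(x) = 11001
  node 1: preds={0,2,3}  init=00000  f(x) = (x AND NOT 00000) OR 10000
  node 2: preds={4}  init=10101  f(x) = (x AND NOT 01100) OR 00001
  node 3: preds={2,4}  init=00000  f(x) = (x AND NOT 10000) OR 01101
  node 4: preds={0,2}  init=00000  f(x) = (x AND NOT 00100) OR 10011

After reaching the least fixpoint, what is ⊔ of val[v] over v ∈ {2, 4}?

Worklist (11 pops):
  #1 pop 0: in=10101 → 11001 (no change)
  #2 pop 1: in=11101 → 11101 (was 00000); enqueue []
  #3 pop 2: in=00000 → 10101 (no change)
  #4 pop 3: in=10101 → 01101 (was 00000); enqueue [1]
  #5 pop 4: in=11101 → 11011 (was 00000); enqueue [2,3]
  #6 pop 1: in=11101 → 11101 (no change)
  #7 pop 2: in=11011 → 10111 (was 10101); enqueue [0,1,4]
  #8 pop 3: in=11111 → 01111 (was 01101); enqueue []
  #9 pop 0: in=10111 → 11001 (no change)
  #10 pop 1: in=11111 → 11111 (was 11101); enqueue []
  #11 pop 4: in=11111 → 11011 (no change)

Fixpoint:
  val[0] = 11001
  val[1] = 11111
  val[2] = 10111
  val[3] = 01111
  val[4] = 11011

11111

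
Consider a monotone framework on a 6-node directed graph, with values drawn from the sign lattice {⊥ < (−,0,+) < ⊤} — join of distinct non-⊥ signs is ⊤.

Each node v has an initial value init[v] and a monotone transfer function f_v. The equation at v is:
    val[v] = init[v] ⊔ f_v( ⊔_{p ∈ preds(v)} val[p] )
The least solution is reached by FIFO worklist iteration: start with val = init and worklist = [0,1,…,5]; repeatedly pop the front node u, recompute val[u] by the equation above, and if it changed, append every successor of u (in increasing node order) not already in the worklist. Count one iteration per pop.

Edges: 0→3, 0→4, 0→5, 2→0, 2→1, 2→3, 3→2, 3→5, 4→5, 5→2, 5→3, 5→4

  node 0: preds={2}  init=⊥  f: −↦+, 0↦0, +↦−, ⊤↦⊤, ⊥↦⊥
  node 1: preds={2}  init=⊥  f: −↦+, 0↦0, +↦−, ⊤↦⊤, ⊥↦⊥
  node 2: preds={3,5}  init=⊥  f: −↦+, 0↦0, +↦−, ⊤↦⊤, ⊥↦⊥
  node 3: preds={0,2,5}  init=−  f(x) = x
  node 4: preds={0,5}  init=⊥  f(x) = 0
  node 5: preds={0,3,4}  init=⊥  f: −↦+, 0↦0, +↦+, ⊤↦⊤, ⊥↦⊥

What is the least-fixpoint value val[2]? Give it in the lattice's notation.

Iteration log — 17 steps:
  step 1. node 0  ⊔preds=⊥  new=⊥  stable
  step 2. node 1  ⊔preds=⊥  new=⊥  stable
  step 3. node 2  ⊔preds=−  new=+  old=⊥  +wl: 0,1
  step 4. node 3  ⊔preds=+  new=⊤  old=−  +wl: 2
  step 5. node 4  ⊔preds=⊥  new=0  old=⊥  +wl: 
  step 6. node 5  ⊔preds=⊤  new=⊤  old=⊥  +wl: 3,4
  step 7. node 0  ⊔preds=+  new=−  old=⊥  +wl: 5
  step 8. node 1  ⊔preds=+  new=−  old=⊥  +wl: 
  step 9. node 2  ⊔preds=⊤  new=⊤  old=+  +wl: 0,1
  step 10. node 3  ⊔preds=⊤  new=⊤  stable
  step 11. node 4  ⊔preds=⊤  new=0  stable
  step 12. node 5  ⊔preds=⊤  new=⊤  stable
  step 13. node 0  ⊔preds=⊤  new=⊤  old=−  +wl: 3,4,5
  step 14. node 1  ⊔preds=⊤  new=⊤  old=−  +wl: 
  step 15. node 3  ⊔preds=⊤  new=⊤  stable
  step 16. node 4  ⊔preds=⊤  new=0  stable
  step 17. node 5  ⊔preds=⊤  new=⊤  stable

Least fixpoint reached:
  node 0: ⊤
  node 1: ⊤
  node 2: ⊤
  node 3: ⊤
  node 4: 0
  node 5: ⊤

⊤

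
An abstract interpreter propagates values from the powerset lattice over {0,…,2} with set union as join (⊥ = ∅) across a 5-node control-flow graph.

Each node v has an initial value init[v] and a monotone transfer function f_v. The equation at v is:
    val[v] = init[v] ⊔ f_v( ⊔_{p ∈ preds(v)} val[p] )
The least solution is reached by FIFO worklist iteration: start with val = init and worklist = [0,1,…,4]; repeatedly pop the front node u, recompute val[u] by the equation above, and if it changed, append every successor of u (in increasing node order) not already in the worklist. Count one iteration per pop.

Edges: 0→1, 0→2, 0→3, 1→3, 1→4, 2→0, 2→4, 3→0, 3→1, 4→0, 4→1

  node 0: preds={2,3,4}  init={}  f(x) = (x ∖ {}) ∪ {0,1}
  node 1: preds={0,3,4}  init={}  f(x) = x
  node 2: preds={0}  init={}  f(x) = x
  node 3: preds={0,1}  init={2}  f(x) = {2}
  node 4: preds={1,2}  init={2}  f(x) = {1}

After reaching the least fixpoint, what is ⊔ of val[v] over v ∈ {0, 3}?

Trace (7 dequeues):
  [1] u=0 | in {2} | out {0,1,2} | prev {} | push {}
  [2] u=1 | in {0,1,2} | out {0,1,2} | prev {} | push {}
  [3] u=2 | in {0,1,2} | out {0,1,2} | prev {} | push {0}
  [4] u=3 | in {0,1,2} | out {2} | ==
  [5] u=4 | in {0,1,2} | out {1,2} | prev {2} | push {1}
  [6] u=0 | in {0,1,2} | out {0,1,2} | ==
  [7] u=1 | in {0,1,2} | out {0,1,2} | ==

Converged values:
  [0] {0,1,2}
  [1] {0,1,2}
  [2] {0,1,2}
  [3] {2}
  [4] {1,2}

{0,1,2}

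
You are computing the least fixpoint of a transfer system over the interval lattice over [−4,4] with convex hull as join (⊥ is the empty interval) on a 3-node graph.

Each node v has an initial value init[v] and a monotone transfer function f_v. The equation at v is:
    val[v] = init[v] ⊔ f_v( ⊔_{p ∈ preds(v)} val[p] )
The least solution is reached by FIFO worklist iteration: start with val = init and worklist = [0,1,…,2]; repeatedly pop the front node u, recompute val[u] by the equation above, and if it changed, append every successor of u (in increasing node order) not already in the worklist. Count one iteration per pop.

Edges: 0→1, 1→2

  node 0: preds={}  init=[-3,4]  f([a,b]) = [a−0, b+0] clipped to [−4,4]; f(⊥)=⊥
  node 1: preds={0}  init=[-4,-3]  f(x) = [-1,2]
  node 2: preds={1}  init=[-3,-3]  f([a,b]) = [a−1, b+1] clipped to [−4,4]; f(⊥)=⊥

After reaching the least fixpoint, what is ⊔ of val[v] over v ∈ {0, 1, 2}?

Iteration log — 3 steps:
  step 1. node 0  ⊔preds=⊥  new=[-3,4]  stable
  step 2. node 1  ⊔preds=[-3,4]  new=[-4,2]  old=[-4,-3]  +wl: 
  step 3. node 2  ⊔preds=[-4,2]  new=[-4,3]  old=[-3,-3]  +wl: 

Least fixpoint reached:
  node 0: [-3,4]
  node 1: [-4,2]
  node 2: [-4,3]

[-4,4]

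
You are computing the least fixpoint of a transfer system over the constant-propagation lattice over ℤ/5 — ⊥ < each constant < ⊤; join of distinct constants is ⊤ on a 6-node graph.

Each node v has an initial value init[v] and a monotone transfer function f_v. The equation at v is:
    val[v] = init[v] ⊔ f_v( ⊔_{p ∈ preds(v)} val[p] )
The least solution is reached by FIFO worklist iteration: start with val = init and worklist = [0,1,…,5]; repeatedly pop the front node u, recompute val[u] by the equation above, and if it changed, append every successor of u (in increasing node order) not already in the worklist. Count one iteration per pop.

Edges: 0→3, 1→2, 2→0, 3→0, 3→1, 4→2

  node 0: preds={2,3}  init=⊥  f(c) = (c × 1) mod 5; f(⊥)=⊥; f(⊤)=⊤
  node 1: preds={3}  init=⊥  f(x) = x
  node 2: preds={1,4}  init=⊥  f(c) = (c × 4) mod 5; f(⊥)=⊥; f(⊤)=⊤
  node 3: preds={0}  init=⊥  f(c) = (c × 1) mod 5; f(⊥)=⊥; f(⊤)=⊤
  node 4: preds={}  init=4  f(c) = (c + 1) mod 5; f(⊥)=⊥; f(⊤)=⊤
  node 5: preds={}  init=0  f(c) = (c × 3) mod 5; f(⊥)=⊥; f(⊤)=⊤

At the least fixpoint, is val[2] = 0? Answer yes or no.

no

Worklist (16 pops):
  #1 pop 0: in=⊥ → ⊥ (no change)
  #2 pop 1: in=⊥ → ⊥ (no change)
  #3 pop 2: in=4 → 1 (was ⊥); enqueue [0]
  #4 pop 3: in=⊥ → ⊥ (no change)
  #5 pop 4: in=⊥ → 4 (no change)
  #6 pop 5: in=⊥ → 0 (no change)
  #7 pop 0: in=1 → 1 (was ⊥); enqueue [3]
  #8 pop 3: in=1 → 1 (was ⊥); enqueue [0,1]
  #9 pop 0: in=1 → 1 (no change)
  #10 pop 1: in=1 → 1 (was ⊥); enqueue [2]
  #11 pop 2: in=⊤ → ⊤ (was 1); enqueue [0]
  #12 pop 0: in=⊤ → ⊤ (was 1); enqueue [3]
  #13 pop 3: in=⊤ → ⊤ (was 1); enqueue [0,1]
  #14 pop 0: in=⊤ → ⊤ (no change)
  #15 pop 1: in=⊤ → ⊤ (was 1); enqueue [2]
  #16 pop 2: in=⊤ → ⊤ (no change)

Fixpoint:
  val[0] = ⊤
  val[1] = ⊤
  val[2] = ⊤
  val[3] = ⊤
  val[4] = 4
  val[5] = 0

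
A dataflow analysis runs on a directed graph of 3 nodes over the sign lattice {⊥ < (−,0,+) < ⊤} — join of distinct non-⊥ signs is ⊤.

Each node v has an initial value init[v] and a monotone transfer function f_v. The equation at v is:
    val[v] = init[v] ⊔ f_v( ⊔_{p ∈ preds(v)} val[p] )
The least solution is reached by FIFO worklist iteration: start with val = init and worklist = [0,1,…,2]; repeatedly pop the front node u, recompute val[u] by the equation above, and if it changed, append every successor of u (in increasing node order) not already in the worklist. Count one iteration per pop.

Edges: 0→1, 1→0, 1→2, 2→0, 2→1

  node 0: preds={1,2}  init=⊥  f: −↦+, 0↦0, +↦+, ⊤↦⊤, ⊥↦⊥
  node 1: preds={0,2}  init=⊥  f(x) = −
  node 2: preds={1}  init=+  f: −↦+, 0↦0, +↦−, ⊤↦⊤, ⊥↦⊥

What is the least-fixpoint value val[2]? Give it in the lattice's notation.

Trace (5 dequeues):
  [1] u=0 | in + | out + | prev ⊥ | push {}
  [2] u=1 | in + | out − | prev ⊥ | push {0}
  [3] u=2 | in − | out + | ==
  [4] u=0 | in ⊤ | out ⊤ | prev + | push {1}
  [5] u=1 | in ⊤ | out − | ==

Converged values:
  [0] ⊤
  [1] −
  [2] +

+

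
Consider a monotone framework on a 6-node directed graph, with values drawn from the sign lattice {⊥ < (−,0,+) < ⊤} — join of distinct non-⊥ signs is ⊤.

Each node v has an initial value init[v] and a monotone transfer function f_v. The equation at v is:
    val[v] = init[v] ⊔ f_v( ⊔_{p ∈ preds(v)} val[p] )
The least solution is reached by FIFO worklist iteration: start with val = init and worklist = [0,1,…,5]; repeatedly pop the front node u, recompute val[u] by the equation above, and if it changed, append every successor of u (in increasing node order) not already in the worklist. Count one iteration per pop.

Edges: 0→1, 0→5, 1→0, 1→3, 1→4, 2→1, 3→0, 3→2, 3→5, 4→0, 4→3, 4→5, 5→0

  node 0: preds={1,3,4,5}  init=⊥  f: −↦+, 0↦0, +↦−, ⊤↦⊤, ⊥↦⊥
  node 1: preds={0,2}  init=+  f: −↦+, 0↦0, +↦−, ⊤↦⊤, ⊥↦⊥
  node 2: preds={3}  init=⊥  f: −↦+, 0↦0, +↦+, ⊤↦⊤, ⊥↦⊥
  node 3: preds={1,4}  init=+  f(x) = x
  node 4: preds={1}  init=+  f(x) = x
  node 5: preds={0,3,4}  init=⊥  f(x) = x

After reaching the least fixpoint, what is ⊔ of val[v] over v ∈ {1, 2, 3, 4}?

Iteration log — 16 steps:
  step 1. node 0  ⊔preds=+  new=−  old=⊥  +wl: 
  step 2. node 1  ⊔preds=−  new=+  stable
  step 3. node 2  ⊔preds=+  new=+  old=⊥  +wl: 1
  step 4. node 3  ⊔preds=+  new=+  stable
  step 5. node 4  ⊔preds=+  new=+  stable
  step 6. node 5  ⊔preds=⊤  new=⊤  old=⊥  +wl: 0
  step 7. node 1  ⊔preds=⊤  new=⊤  old=+  +wl: 3,4
  step 8. node 0  ⊔preds=⊤  new=⊤  old=−  +wl: 1,5
  step 9. node 3  ⊔preds=⊤  new=⊤  old=+  +wl: 0,2
  step 10. node 4  ⊔preds=⊤  new=⊤  old=+  +wl: 3
  step 11. node 1  ⊔preds=⊤  new=⊤  stable
  step 12. node 5  ⊔preds=⊤  new=⊤  stable
  step 13. node 0  ⊔preds=⊤  new=⊤  stable
  step 14. node 2  ⊔preds=⊤  new=⊤  old=+  +wl: 1
  step 15. node 3  ⊔preds=⊤  new=⊤  stable
  step 16. node 1  ⊔preds=⊤  new=⊤  stable

Least fixpoint reached:
  node 0: ⊤
  node 1: ⊤
  node 2: ⊤
  node 3: ⊤
  node 4: ⊤
  node 5: ⊤

⊤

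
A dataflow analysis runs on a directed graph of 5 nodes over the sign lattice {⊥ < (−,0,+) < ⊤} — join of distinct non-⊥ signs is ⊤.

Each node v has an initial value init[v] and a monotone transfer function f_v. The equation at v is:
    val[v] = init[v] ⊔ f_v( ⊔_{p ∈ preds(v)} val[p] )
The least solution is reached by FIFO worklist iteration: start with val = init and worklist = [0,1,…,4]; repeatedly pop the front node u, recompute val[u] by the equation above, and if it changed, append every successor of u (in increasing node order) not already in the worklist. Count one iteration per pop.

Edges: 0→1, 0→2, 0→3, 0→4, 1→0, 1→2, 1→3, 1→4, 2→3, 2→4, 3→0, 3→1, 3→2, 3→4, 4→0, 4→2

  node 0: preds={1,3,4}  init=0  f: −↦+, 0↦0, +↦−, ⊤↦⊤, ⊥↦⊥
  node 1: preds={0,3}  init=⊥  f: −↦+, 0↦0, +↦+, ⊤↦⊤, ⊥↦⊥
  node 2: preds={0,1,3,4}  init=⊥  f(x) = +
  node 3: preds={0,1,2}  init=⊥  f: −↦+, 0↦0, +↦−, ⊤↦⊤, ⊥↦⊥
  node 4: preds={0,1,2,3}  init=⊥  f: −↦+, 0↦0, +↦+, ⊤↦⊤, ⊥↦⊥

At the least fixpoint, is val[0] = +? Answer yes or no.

Iteration log — 11 steps:
  step 1. node 0  ⊔preds=⊥  new=0  stable
  step 2. node 1  ⊔preds=0  new=0  old=⊥  +wl: 0
  step 3. node 2  ⊔preds=0  new=+  old=⊥  +wl: 
  step 4. node 3  ⊔preds=⊤  new=⊤  old=⊥  +wl: 1,2
  step 5. node 4  ⊔preds=⊤  new=⊤  old=⊥  +wl: 
  step 6. node 0  ⊔preds=⊤  new=⊤  old=0  +wl: 3,4
  step 7. node 1  ⊔preds=⊤  new=⊤  old=0  +wl: 0
  step 8. node 2  ⊔preds=⊤  new=+  stable
  step 9. node 3  ⊔preds=⊤  new=⊤  stable
  step 10. node 4  ⊔preds=⊤  new=⊤  stable
  step 11. node 0  ⊔preds=⊤  new=⊤  stable

Least fixpoint reached:
  node 0: ⊤
  node 1: ⊤
  node 2: +
  node 3: ⊤
  node 4: ⊤

no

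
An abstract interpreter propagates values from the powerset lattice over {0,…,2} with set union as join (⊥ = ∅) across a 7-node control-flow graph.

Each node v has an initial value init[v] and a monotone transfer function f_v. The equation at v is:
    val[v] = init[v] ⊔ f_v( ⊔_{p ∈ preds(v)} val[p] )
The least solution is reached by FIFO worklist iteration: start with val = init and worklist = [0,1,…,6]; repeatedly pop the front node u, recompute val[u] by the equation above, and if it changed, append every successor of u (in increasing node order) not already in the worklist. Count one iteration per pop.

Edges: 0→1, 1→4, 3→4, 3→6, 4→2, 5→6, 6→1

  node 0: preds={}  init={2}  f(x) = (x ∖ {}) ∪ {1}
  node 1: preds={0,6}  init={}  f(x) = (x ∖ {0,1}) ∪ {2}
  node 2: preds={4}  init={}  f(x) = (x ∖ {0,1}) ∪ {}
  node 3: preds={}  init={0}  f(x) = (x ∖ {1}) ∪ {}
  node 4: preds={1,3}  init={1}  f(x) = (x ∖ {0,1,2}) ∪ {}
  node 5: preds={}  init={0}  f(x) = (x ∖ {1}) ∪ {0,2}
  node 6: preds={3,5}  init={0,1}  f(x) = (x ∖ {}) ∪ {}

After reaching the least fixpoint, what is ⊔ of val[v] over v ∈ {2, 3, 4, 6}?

{0,1,2}

Trace (8 dequeues):
  [1] u=0 | in {} | out {1,2} | prev {2} | push {}
  [2] u=1 | in {0,1,2} | out {2} | prev {} | push {}
  [3] u=2 | in {1} | out {} | ==
  [4] u=3 | in {} | out {0} | ==
  [5] u=4 | in {0,2} | out {1} | ==
  [6] u=5 | in {} | out {0,2} | prev {0} | push {}
  [7] u=6 | in {0,2} | out {0,1,2} | prev {0,1} | push {1}
  [8] u=1 | in {0,1,2} | out {2} | ==

Converged values:
  [0] {1,2}
  [1] {2}
  [2] {}
  [3] {0}
  [4] {1}
  [5] {0,2}
  [6] {0,1,2}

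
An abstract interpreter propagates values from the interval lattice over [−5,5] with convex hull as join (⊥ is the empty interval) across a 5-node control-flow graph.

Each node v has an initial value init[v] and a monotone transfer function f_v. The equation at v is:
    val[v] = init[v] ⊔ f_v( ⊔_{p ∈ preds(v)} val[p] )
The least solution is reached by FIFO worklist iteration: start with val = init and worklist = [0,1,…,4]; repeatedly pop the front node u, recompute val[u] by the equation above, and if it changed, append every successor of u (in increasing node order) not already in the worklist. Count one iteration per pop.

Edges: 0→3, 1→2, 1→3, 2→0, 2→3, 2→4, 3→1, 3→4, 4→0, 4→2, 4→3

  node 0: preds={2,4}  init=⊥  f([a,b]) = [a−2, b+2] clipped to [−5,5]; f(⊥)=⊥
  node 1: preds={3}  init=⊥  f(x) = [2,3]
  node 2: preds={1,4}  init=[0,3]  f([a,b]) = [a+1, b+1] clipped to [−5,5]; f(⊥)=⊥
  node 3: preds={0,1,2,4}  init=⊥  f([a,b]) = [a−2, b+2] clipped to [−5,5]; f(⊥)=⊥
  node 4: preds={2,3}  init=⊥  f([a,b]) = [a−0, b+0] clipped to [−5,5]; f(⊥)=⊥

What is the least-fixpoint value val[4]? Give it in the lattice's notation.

Iteration log — 17 steps:
  step 1. node 0  ⊔preds=[0,3]  new=[-2,5]  old=⊥  +wl: 
  step 2. node 1  ⊔preds=⊥  new=[2,3]  old=⊥  +wl: 
  step 3. node 2  ⊔preds=[2,3]  new=[0,4]  old=[0,3]  +wl: 0
  step 4. node 3  ⊔preds=[-2,5]  new=[-4,5]  old=⊥  +wl: 1
  step 5. node 4  ⊔preds=[-4,5]  new=[-4,5]  old=⊥  +wl: 2,3
  step 6. node 0  ⊔preds=[-4,5]  new=[-5,5]  old=[-2,5]  +wl: 
  step 7. node 1  ⊔preds=[-4,5]  new=[2,3]  stable
  step 8. node 2  ⊔preds=[-4,5]  new=[-3,5]  old=[0,4]  +wl: 0,4
  step 9. node 3  ⊔preds=[-5,5]  new=[-5,5]  old=[-4,5]  +wl: 1
  step 10. node 0  ⊔preds=[-4,5]  new=[-5,5]  stable
  step 11. node 4  ⊔preds=[-5,5]  new=[-5,5]  old=[-4,5]  +wl: 0,2,3
  step 12. node 1  ⊔preds=[-5,5]  new=[2,3]  stable
  step 13. node 0  ⊔preds=[-5,5]  new=[-5,5]  stable
  step 14. node 2  ⊔preds=[-5,5]  new=[-4,5]  old=[-3,5]  +wl: 0,4
  step 15. node 3  ⊔preds=[-5,5]  new=[-5,5]  stable
  step 16. node 0  ⊔preds=[-5,5]  new=[-5,5]  stable
  step 17. node 4  ⊔preds=[-5,5]  new=[-5,5]  stable

Least fixpoint reached:
  node 0: [-5,5]
  node 1: [2,3]
  node 2: [-4,5]
  node 3: [-5,5]
  node 4: [-5,5]

[-5,5]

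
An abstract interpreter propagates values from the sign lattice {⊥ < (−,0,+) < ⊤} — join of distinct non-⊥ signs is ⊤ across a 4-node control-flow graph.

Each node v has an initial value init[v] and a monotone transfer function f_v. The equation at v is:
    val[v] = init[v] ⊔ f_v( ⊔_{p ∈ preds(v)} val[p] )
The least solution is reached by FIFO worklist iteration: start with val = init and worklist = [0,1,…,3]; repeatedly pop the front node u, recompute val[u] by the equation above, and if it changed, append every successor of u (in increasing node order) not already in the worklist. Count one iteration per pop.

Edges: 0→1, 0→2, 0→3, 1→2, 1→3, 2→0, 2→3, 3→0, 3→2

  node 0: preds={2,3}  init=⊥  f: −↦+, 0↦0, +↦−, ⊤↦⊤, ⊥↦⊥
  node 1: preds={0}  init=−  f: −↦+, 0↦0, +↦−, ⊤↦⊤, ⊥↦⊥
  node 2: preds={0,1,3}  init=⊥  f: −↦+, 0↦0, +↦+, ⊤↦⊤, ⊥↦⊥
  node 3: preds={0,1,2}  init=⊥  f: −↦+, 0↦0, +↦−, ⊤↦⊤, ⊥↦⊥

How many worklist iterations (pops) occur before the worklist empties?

10

Iteration log — 10 steps:
  step 1. node 0  ⊔preds=⊥  new=⊥  stable
  step 2. node 1  ⊔preds=⊥  new=−  stable
  step 3. node 2  ⊔preds=−  new=+  old=⊥  +wl: 0
  step 4. node 3  ⊔preds=⊤  new=⊤  old=⊥  +wl: 2
  step 5. node 0  ⊔preds=⊤  new=⊤  old=⊥  +wl: 1,3
  step 6. node 2  ⊔preds=⊤  new=⊤  old=+  +wl: 0
  step 7. node 1  ⊔preds=⊤  new=⊤  old=−  +wl: 2
  step 8. node 3  ⊔preds=⊤  new=⊤  stable
  step 9. node 0  ⊔preds=⊤  new=⊤  stable
  step 10. node 2  ⊔preds=⊤  new=⊤  stable

Least fixpoint reached:
  node 0: ⊤
  node 1: ⊤
  node 2: ⊤
  node 3: ⊤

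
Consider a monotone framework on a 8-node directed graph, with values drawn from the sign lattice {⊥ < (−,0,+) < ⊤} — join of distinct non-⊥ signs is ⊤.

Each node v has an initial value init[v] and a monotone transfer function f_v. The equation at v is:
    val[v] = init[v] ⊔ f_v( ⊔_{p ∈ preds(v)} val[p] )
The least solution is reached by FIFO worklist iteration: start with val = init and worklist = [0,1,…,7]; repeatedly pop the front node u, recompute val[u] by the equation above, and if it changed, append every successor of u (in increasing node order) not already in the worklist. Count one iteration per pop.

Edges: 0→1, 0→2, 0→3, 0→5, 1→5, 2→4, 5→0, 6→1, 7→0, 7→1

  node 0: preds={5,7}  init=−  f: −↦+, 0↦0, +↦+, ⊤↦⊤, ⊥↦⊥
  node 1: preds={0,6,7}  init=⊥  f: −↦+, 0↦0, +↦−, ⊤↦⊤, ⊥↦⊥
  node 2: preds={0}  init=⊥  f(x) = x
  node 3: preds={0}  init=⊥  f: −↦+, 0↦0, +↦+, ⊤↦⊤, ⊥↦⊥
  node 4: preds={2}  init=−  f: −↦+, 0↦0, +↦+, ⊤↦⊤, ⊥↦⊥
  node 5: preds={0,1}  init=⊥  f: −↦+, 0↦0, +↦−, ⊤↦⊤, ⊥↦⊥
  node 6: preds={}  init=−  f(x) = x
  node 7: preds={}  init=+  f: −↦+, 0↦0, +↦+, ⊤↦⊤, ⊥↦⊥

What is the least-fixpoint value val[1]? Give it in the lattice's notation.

⊤

Trace (9 dequeues):
  [1] u=0 | in + | out ⊤ | prev − | push {}
  [2] u=1 | in ⊤ | out ⊤ | prev ⊥ | push {}
  [3] u=2 | in ⊤ | out ⊤ | prev ⊥ | push {}
  [4] u=3 | in ⊤ | out ⊤ | prev ⊥ | push {}
  [5] u=4 | in ⊤ | out ⊤ | prev − | push {}
  [6] u=5 | in ⊤ | out ⊤ | prev ⊥ | push {0}
  [7] u=6 | in ⊥ | out − | ==
  [8] u=7 | in ⊥ | out + | ==
  [9] u=0 | in ⊤ | out ⊤ | ==

Converged values:
  [0] ⊤
  [1] ⊤
  [2] ⊤
  [3] ⊤
  [4] ⊤
  [5] ⊤
  [6] −
  [7] +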